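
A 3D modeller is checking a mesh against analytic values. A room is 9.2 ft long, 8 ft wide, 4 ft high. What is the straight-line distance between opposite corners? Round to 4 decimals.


Shape: rectangular box (space diagonal)
l = 9.2 ft, w = 8 ft, h = 4 ft
Visualize: the diagonal of the base, then a right triangle with that diagonal and the height.
Formula: d = sqrt(l^2 + w^2 + h^2)
l^2 + w^2 + h^2 = 84.64 + 64 + 16 = 164.64
d = sqrt(164.64)
d = 12.8312
12.8312 ft


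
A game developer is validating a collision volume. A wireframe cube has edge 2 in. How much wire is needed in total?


Shape: cube
Side s = 2 in
A cube has 12 edges, all equal.
Formula: total edge length = 12 * s
Total = 12 * 2
Total = 24
24 in


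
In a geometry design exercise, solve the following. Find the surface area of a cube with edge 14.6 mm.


Shape: cube
Side s = 14.6 mm
A cube has 6 square faces.
Formula: SA = 6 * s^2
s^2 = 213.16
SA = 6 * 213.16
SA = 1278.96
1278.96 mm^2


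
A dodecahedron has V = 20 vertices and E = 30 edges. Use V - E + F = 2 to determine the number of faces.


Polyhedron: dodecahedron
Euler's formula for convex polyhedra: V - E + F = 2
Given: V = 20 vertices and E = 30 edges
Solve for F:
F = 2 + E - V = 2 + 30 - 20 = 12
12 faces


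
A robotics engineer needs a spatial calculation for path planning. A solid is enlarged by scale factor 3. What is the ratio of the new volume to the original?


Linear scale factor k = 3
Rule: under a linear scaling by k, volumes scale by k^3.
k^3 = 3 * 3 * 3
k^3 = 9 * 3
k^3 = 27
Volume scales by a factor of 27.
27 (dimensionless)


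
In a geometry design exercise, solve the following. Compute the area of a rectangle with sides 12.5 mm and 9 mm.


Shape: rectangle
Length l = 12.5 mm, Width w = 9 mm
Formula: A = l * w
A = 12.5 * 9
A = 112.5
112.5 mm^2


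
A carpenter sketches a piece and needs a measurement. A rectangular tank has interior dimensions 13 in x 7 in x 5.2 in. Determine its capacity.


Shape: rectangular prism
l = 13 in, w = 7 in, h = 5.2 in
Formula: V = l * w * h
V = 13 * 7 * 5.2
V = 91 * 5.2
V = 473.2
473.2 in^3


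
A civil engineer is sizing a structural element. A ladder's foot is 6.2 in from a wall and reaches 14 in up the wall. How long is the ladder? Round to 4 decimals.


Shape: right triangle
Legs a = 6.2 in, b = 14 in
Formula: c = sqrt(a^2 + b^2)
a^2 = 38.44, b^2 = 196
a^2 + b^2 = 234.44
c = sqrt(234.44)
c = 15.3114
15.3114 in


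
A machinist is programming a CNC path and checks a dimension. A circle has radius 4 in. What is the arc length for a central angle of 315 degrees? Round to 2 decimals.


Shape: circular arc
Radius r = 4 in, Angle = 315 degrees
Formula: L = (angle/360) * 2 * pi * r
2 * pi * r = 8 * pi
L = (315/360) * 8 * pi
L = 7 * pi
L = 21.99
21.99 in


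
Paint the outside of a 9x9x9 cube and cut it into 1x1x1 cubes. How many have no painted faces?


Large cube: 9 x 9 x 9, cut into unit cubes.
n = 9, so n - 2 = 7
Unpainted cubes form the interior (n - 2)^3 block.
(n - 2)^3 = 7^3 = 343
343 unit cubes


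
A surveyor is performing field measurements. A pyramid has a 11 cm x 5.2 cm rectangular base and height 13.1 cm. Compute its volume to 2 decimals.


Shape: rectangular pyramid
Base: 11 cm x 5.2 cm, Height h = 13.1 cm
Formula: V = (1/3) * base_area * h
base_area = 11 * 5.2 = 57.2
base_area * h = 57.2 * 13.1 = 749.32
V = 749.32 / 3
V = 249.77
249.77 cm^3


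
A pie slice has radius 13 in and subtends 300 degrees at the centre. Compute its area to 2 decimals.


Shape: circular sector
Radius r = 13 in, Angle = 300 degrees
Formula: A = (angle/360) * pi * r^2
r^2 = 169
Fraction of circle = 300/360
A = (300/360) * pi * 169
A = 140.833333 * pi
A = 442.44
442.44 in^2


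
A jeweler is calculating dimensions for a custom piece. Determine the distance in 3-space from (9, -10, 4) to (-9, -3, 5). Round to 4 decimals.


3D distance between two points
P1 = (9, -10, 4), P2 = (-9, -3, 5)
Formula: d = sqrt((x2-x1)^2 + (y2-y1)^2 + (z2-z1)^2)
dx = -9 - 9 = -18
dy = -3 - -10 = 7
dz = 5 - 4 = 1
dx^2 + dy^2 + dz^2 = 324 + 49 + 1 = 374
d = sqrt(374)
d = 19.3391
19.3391 units


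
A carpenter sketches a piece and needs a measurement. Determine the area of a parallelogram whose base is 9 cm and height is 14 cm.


Shape: parallelogram
Base b = 9 cm, Height h = 14 cm
Formula: A = b * h
A = 9 * 14
A = 126
126 cm^2


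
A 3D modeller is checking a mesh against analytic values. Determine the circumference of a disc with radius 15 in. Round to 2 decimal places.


Shape: circle
Radius r = 15 in
Formula: C = 2 * pi * r
C = 2 * pi * 15
C = 30 * pi
C = 94.25
94.25 in


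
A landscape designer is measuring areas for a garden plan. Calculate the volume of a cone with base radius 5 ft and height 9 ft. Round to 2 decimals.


Shape: cone
Radius r = 5 ft, Height h = 9 ft
Formula: V = (1/3) * pi * r^2 * h
r^2 = 25
pi * r^2 * h = pi * 25 * 9 = 225 * pi
V = 225 * pi / 3
V = 235.62
235.62 ft^3


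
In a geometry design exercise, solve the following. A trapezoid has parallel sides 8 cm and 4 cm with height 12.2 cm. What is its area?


Shape: trapezoid
Parallel sides a = 8 cm, b = 4 cm; Height h = 12.2 cm
Formula: A = (a + b) * h / 2
a + b = 8 + 4 = 12
A = 12 * 12.2 / 2
A = 146.4 / 2
A = 73.2
73.2 cm^2


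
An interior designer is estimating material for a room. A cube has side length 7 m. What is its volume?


Shape: cube
Side s = 7 m
Formula: V = s^3
V = 7 * 7 * 7
V = 49 * 7
V = 343
343 m^3


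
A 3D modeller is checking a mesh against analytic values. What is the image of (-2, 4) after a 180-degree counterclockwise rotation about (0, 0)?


Transformation: rotation about the origin
Original point: (-2, 4)
Rule for 180 deg: (x, y) -> (-x, -y)
Apply: (-2, 4) -> (2, -4)
(2, -4)


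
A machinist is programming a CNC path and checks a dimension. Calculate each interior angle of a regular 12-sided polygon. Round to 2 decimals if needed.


Shape: regular dodecagon (12 sides)
Formula: interior angle = (n - 2) * 180 / n
(n - 2) = 10
(n - 2) * 180 = 1800
angle = 1800 / 12
angle = 150
150 degrees


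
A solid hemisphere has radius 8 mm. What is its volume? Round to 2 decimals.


Shape: hemisphere (half of a sphere)
Radius r = 8 mm
Formula: V = (1/2) * (4/3) * pi * r^3 = (2/3) * pi * r^3
r^3 = 512
(2/3) * 512 = 341.333333
V = 341.333333 * pi
V = 1072.33
1072.33 mm^3


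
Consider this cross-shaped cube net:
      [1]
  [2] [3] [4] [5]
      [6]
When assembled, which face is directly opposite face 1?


Net: cross layout. Take square 3 as the base (bottom).
Fold the four squares in the horizontal row up around 3: 2 -> left, 4 -> right, 5 wraps to the top.
Fold 1 and 6 up from 3: 1 -> back, 6 -> front.
Opposite pairs are therefore: (1, 6), (2, 4), (3, 5).
Face 1 is opposite face 6.
face 6


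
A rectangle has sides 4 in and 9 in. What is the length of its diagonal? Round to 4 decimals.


Shape: rectangle (diagonal via Pythagoras)
Sides: 4 in and 9 in
Formula: d = sqrt(l^2 + w^2)
l^2 = 16, w^2 = 81
l^2 + w^2 = 97
d = sqrt(97)
d = 9.8489
9.8489 in


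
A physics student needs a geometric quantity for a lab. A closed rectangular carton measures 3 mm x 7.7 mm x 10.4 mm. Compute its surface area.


Shape: rectangular prism
l = 3 mm, w = 7.7 mm, h = 10.4 mm
Formula: SA = 2(lw + lh + wh)
lw = 23.1, lh = 31.2, wh = 80.08
lw + lh + wh = 134.38
SA = 2 * 134.38
SA = 268.76
268.76 mm^2


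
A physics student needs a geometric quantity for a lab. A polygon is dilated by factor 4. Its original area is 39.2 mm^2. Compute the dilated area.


Linear scale factor k = 4
Original area = 39.2 mm^2
Rule: under a linear scaling by k, areas scale by k^2.
k^2 = 4^2 = 16
New area = 39.2 * 16
New area = 627.2
627.2 mm^2


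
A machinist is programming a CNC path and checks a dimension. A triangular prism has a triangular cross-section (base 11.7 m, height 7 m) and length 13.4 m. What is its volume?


Shape: triangular prism
Triangle base = 11.7 m, triangle height = 7 m, prism length L = 13.4 m
Formula: V = (1/2 * b * h_tri) * L
Cross-section area = 0.5 * 11.7 * 7 = 40.95
V = 40.95 * 13.4
V = 548.73
548.73 m^3


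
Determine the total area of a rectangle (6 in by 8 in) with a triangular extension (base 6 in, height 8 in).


Composite shape: rectangle + triangle
Rectangle area = 6 * 8 = 48
Triangle area = 0.5 * 6 * 8 = 24
Total = 48 + 24
Total = 72
72 in^2


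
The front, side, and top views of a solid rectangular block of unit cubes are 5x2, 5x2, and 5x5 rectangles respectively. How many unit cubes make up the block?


Orthographic views of a solid rectangular block:
Front view 5 x 2 -> length = 5, height = 2
Side view 5 x 2 -> width = 5, height = 2 (consistent)
Top view 5 x 5 -> confirms length = 5, width = 5
The block is 5 x 5 x 2.
Total unit cubes = 5 * 5 * 2 = 50
50 unit cubes


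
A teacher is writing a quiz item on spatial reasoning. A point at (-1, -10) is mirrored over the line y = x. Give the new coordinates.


Transformation: reflection
Original point: (-1, -10)
Rule for reflection over y = x: (x, y) -> (y, x)
Apply: (-1, -10) -> (-10, -1)
(-10, -1)


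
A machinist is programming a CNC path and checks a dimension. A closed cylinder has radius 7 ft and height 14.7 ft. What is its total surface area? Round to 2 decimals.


Shape: closed cylinder
Radius r = 7 ft, Height h = 14.7 ft
Formula: SA = 2*pi*r^2 + 2*pi*r*h = 2*pi*r*(r + h)
r + h = 21.7
2 * r * (r + h) = 2 * 7 * 21.7 = 303.8
SA = 303.8 * pi
SA = 954.42
954.42 ft^2


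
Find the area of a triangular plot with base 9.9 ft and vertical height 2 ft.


Shape: triangle
Base b = 9.9 ft, Height h = 2 ft
Formula: A = (1/2) * b * h
A = 0.5 * 9.9 * 2
A = 0.5 * 19.8
A = 9.9
9.9 ft^2


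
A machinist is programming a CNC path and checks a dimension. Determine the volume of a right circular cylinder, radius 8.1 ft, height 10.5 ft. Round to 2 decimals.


Shape: cylinder
Radius r = 8.1 ft, Height h = 10.5 ft
Formula: V = pi * r^2 * h
r^2 = 65.61
V = pi * 65.61 * 10.5
V = 688.905 * pi
V = 2164.26
2164.26 ft^3


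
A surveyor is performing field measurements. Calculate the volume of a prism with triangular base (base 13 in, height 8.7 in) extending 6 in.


Shape: triangular prism
Triangle base = 13 in, triangle height = 8.7 in, prism length L = 6 in
Formula: V = (1/2 * b * h_tri) * L
Cross-section area = 0.5 * 13 * 8.7 = 56.55
V = 56.55 * 6
V = 339.3
339.3 in^3


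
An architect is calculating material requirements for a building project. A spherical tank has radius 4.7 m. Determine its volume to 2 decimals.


Shape: sphere
Radius r = 4.7 m
Formula: V = (4/3) * pi * r^3
r^3 = 103.823
(4/3) * 103.823 = 138.430667
V = 138.430667 * pi
V = 434.89
434.89 m^3


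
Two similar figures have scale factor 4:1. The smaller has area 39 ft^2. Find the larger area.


Linear scale factor k = 4
Original area = 39 ft^2
Rule: under a linear scaling by k, areas scale by k^2.
k^2 = 4^2 = 16
New area = 39 * 16
New area = 624
624 ft^2


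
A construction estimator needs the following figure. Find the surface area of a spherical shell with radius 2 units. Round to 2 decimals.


Shape: sphere
Radius r = 2 units
Formula: SA = 4 * pi * r^2
r^2 = 4
SA = 4 * pi * 4
SA = 16 * pi
SA = 50.27
50.27 units^2


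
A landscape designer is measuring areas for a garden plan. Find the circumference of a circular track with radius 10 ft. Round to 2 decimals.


Shape: circle
Radius r = 10 ft
Formula: C = 2 * pi * r
C = 2 * pi * 10
C = 20 * pi
C = 62.83
62.83 ft


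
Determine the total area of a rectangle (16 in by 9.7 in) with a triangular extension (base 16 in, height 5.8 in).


Composite shape: rectangle + triangle
Rectangle area = 16 * 9.7 = 155.2
Triangle area = 0.5 * 16 * 5.8 = 46.4
Total = 155.2 + 46.4
Total = 201.6
201.6 in^2


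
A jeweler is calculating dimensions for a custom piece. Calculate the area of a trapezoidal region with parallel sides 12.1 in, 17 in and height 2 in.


Shape: trapezoid
Parallel sides a = 12.1 in, b = 17 in; Height h = 2 in
Formula: A = (a + b) * h / 2
a + b = 12.1 + 17 = 29.1
A = 29.1 * 2 / 2
A = 58.2 / 2
A = 29.1
29.1 in^2


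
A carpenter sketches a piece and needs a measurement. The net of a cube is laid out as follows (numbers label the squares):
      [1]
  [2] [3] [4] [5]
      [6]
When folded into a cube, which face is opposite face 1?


Net: cross layout. Take square 3 as the base (bottom).
Fold the four squares in the horizontal row up around 3: 2 -> left, 4 -> right, 5 wraps to the top.
Fold 1 and 6 up from 3: 1 -> back, 6 -> front.
Opposite pairs are therefore: (1, 6), (2, 4), (3, 5).
Face 1 is opposite face 6.
face 6


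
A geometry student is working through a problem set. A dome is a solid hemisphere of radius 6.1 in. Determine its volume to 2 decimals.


Shape: hemisphere (half of a sphere)
Radius r = 6.1 in
Formula: V = (1/2) * (4/3) * pi * r^3 = (2/3) * pi * r^3
r^3 = 226.981
(2/3) * 226.981 = 151.320667
V = 151.320667 * pi
V = 475.39
475.39 in^3


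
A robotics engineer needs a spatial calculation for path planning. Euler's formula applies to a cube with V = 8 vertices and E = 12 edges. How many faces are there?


Polyhedron: cube
Euler's formula for convex polyhedra: V - E + F = 2
Given: V = 8 vertices and E = 12 edges
Solve for F:
F = 2 + E - V = 2 + 12 - 8 = 6
6 faces


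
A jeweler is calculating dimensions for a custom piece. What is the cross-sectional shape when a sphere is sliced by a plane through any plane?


Solid: sphere
Cutting plane: through any plane
Visualize the intersection of the plane with the solid's surface.
The boundary of the cut region is a circle.
circle


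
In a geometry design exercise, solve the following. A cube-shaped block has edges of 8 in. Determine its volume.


Shape: cube
Side s = 8 in
Formula: V = s^3
V = 8 * 8 * 8
V = 64 * 8
V = 512
512 in^3


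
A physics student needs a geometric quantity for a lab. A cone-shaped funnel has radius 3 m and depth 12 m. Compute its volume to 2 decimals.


Shape: cone
Radius r = 3 m, Height h = 12 m
Formula: V = (1/3) * pi * r^2 * h
r^2 = 9
pi * r^2 * h = pi * 9 * 12 = 108 * pi
V = 108 * pi / 3
V = 113.1
113.1 m^3


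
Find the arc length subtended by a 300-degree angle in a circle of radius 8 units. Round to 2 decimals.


Shape: circular arc
Radius r = 8 units, Angle = 300 degrees
Formula: L = (angle/360) * 2 * pi * r
2 * pi * r = 16 * pi
L = (300/360) * 16 * pi
L = 13.333333 * pi
L = 41.89
41.89 units


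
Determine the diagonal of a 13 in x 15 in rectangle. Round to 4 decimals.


Shape: rectangle (diagonal via Pythagoras)
Sides: 13 in and 15 in
Formula: d = sqrt(l^2 + w^2)
l^2 = 169, w^2 = 225
l^2 + w^2 = 394
d = sqrt(394)
d = 19.8494
19.8494 in


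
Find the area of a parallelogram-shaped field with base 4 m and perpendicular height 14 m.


Shape: parallelogram
Base b = 4 m, Height h = 14 m
Formula: A = b * h
A = 4 * 14
A = 56
56 m^2


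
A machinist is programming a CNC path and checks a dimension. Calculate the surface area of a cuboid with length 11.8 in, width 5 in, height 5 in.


Shape: rectangular prism
l = 11.8 in, w = 5 in, h = 5 in
Formula: SA = 2(lw + lh + wh)
lw = 59, lh = 59, wh = 25
lw + lh + wh = 143
SA = 2 * 143
SA = 286
286 in^2


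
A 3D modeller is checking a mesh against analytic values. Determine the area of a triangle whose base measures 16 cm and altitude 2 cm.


Shape: triangle
Base b = 16 cm, Height h = 2 cm
Formula: A = (1/2) * b * h
A = 0.5 * 16 * 2
A = 0.5 * 32
A = 16
16 cm^2


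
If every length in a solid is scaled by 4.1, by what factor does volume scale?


Linear scale factor k = 4.1
Rule: under a linear scaling by k, volumes scale by k^3.
k^3 = 4.1 * 4.1 * 4.1
k^3 = 16.81 * 4.1
k^3 = 68.921
Volume scales by a factor of 68.921.
68.921 (dimensionless)


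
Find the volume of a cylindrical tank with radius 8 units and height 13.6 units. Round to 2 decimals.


Shape: cylinder
Radius r = 8 units, Height h = 13.6 units
Formula: V = pi * r^2 * h
r^2 = 64
V = pi * 64 * 13.6
V = 870.4 * pi
V = 2734.44
2734.44 units^3


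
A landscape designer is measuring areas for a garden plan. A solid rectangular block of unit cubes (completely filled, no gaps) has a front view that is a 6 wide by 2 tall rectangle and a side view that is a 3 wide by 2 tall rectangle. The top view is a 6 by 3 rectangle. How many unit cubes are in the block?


Orthographic views of a solid rectangular block:
Front view 6 x 2 -> length = 6, height = 2
Side view 3 x 2 -> width = 3, height = 2 (consistent)
Top view 6 x 3 -> confirms length = 6, width = 3
The block is 6 x 3 x 2.
Total unit cubes = 6 * 3 * 2 = 36
36 unit cubes


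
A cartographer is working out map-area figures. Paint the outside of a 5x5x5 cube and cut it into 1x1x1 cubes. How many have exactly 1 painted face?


Large cube: 5 x 5 x 5, cut into unit cubes.
n = 5, so n - 2 = 3
Cubes with 1 painted face lie in the interior of each face.
A cube has 6 faces; each contributes (n - 2)^2 = 9 such cubes.
Count = 6 * 9 = 54
54 unit cubes


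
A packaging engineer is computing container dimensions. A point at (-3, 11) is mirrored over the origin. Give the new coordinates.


Transformation: reflection
Original point: (-3, 11)
Rule for reflection through the origin: (x, y) -> (-x, -y)
Apply: (-3, 11) -> (3, -11)
(3, -11)


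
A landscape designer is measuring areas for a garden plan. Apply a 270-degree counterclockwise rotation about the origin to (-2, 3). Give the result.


Transformation: rotation about the origin
Original point: (-2, 3)
Rule for 270 deg counterclockwise: (x, y) -> (y, -x)
Apply: (-2, 3) -> (3, 2)
(3, 2)


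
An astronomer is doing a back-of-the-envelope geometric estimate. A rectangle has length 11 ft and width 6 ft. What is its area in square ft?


Shape: rectangle
Length l = 11 ft, Width w = 6 ft
Formula: A = l * w
A = 11 * 6
A = 66
66 ft^2


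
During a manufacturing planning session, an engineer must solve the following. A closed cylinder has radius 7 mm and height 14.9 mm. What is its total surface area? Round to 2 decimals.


Shape: closed cylinder
Radius r = 7 mm, Height h = 14.9 mm
Formula: SA = 2*pi*r^2 + 2*pi*r*h = 2*pi*r*(r + h)
r + h = 21.9
2 * r * (r + h) = 2 * 7 * 21.9 = 306.6
SA = 306.6 * pi
SA = 963.21
963.21 mm^2


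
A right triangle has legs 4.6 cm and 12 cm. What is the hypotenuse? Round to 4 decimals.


Shape: right triangle
Legs a = 4.6 cm, b = 12 cm
Formula: c = sqrt(a^2 + b^2)
a^2 = 21.16, b^2 = 144
a^2 + b^2 = 165.16
c = sqrt(165.16)
c = 12.8515
12.8515 cm


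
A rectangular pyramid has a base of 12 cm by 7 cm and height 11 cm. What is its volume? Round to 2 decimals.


Shape: rectangular pyramid
Base: 12 cm x 7 cm, Height h = 11 cm
Formula: V = (1/3) * base_area * h
base_area = 12 * 7 = 84
base_area * h = 84 * 11 = 924
V = 924 / 3
V = 308
308 cm^3


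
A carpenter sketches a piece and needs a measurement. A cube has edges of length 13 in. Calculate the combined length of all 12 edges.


Shape: cube
Side s = 13 in
A cube has 12 edges, all equal.
Formula: total edge length = 12 * s
Total = 12 * 13
Total = 156
156 in


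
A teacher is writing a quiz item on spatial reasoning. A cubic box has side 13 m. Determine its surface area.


Shape: cube
Side s = 13 m
A cube has 6 square faces.
Formula: SA = 6 * s^2
s^2 = 169
SA = 6 * 169
SA = 1014
1014 m^2


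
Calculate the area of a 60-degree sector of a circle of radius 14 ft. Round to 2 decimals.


Shape: circular sector
Radius r = 14 ft, Angle = 60 degrees
Formula: A = (angle/360) * pi * r^2
r^2 = 196
Fraction of circle = 60/360
A = (60/360) * pi * 196
A = 32.666667 * pi
A = 102.63
102.63 ft^2


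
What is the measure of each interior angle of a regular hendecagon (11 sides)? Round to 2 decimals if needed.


Shape: regular hendecagon (11 sides)
Formula: interior angle = (n - 2) * 180 / n
(n - 2) = 9
(n - 2) * 180 = 1620
angle = 1620 / 11
angle = 147.27
147.27 degrees


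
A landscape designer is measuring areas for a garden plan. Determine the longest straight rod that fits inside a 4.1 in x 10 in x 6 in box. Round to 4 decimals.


Shape: rectangular box (space diagonal)
l = 4.1 in, w = 10 in, h = 6 in
Visualize: the diagonal of the base, then a right triangle with that diagonal and the height.
Formula: d = sqrt(l^2 + w^2 + h^2)
l^2 + w^2 + h^2 = 16.81 + 100 + 36 = 152.81
d = sqrt(152.81)
d = 12.3616
12.3616 in


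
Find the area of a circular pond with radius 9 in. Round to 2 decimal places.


Shape: circle
Radius r = 9 in
Formula: A = pi * r^2
r^2 = 9^2 = 81
A = pi * 81
A = 254.47
254.47 in^2


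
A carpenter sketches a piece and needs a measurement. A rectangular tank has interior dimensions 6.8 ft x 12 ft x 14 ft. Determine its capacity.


Shape: rectangular prism
l = 6.8 ft, w = 12 ft, h = 14 ft
Formula: V = l * w * h
V = 6.8 * 12 * 14
V = 81.6 * 14
V = 1142.4
1142.4 ft^3


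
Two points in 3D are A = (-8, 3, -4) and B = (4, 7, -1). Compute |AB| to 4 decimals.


3D distance between two points
P1 = (-8, 3, -4), P2 = (4, 7, -1)
Formula: d = sqrt((x2-x1)^2 + (y2-y1)^2 + (z2-z1)^2)
dx = 4 - -8 = 12
dy = 7 - 3 = 4
dz = -1 - -4 = 3
dx^2 + dy^2 + dz^2 = 144 + 16 + 9 = 169
d = sqrt(169)
d = 13.0
13 units


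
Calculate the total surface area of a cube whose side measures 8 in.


Shape: cube
Side s = 8 in
A cube has 6 square faces.
Formula: SA = 6 * s^2
s^2 = 64
SA = 6 * 64
SA = 384
384 in^2


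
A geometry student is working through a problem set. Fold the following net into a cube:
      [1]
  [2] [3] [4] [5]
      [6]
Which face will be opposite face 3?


Net: cross layout. Take square 3 as the base (bottom).
Fold the four squares in the horizontal row up around 3: 2 -> left, 4 -> right, 5 wraps to the top.
Fold 1 and 6 up from 3: 1 -> back, 6 -> front.
Opposite pairs are therefore: (1, 6), (2, 4), (3, 5).
Face 3 is opposite face 5.
face 5


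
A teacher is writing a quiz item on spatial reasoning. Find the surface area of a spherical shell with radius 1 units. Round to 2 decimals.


Shape: sphere
Radius r = 1 units
Formula: SA = 4 * pi * r^2
r^2 = 1
SA = 4 * pi * 1
SA = 4 * pi
SA = 12.57
12.57 units^2


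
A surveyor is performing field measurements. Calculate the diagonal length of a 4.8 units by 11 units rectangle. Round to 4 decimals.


Shape: rectangle (diagonal via Pythagoras)
Sides: 4.8 units and 11 units
Formula: d = sqrt(l^2 + w^2)
l^2 = 23.04, w^2 = 121
l^2 + w^2 = 144.04
d = sqrt(144.04)
d = 12.0017
12.0017 units


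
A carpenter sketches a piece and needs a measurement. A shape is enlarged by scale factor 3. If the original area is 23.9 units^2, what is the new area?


Linear scale factor k = 3
Original area = 23.9 units^2
Rule: under a linear scaling by k, areas scale by k^2.
k^2 = 3^2 = 9
New area = 23.9 * 9
New area = 215.1
215.1 units^2


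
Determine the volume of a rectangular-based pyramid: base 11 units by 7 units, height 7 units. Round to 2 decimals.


Shape: rectangular pyramid
Base: 11 units x 7 units, Height h = 7 units
Formula: V = (1/3) * base_area * h
base_area = 11 * 7 = 77
base_area * h = 77 * 7 = 539
V = 539 / 3
V = 179.67
179.67 units^3


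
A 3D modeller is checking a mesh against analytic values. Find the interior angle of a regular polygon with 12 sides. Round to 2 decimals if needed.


Shape: regular dodecagon (12 sides)
Formula: interior angle = (n - 2) * 180 / n
(n - 2) = 10
(n - 2) * 180 = 1800
angle = 1800 / 12
angle = 150
150 degrees


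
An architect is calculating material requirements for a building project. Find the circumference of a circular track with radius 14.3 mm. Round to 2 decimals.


Shape: circle
Radius r = 14.3 mm
Formula: C = 2 * pi * r
C = 2 * pi * 14.3
C = 28.6 * pi
C = 89.85
89.85 mm


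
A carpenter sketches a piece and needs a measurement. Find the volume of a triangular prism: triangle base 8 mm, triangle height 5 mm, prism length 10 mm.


Shape: triangular prism
Triangle base = 8 mm, triangle height = 5 mm, prism length L = 10 mm
Formula: V = (1/2 * b * h_tri) * L
Cross-section area = 0.5 * 8 * 5 = 20
V = 20 * 10
V = 200
200 mm^3


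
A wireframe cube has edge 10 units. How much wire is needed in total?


Shape: cube
Side s = 10 units
A cube has 12 edges, all equal.
Formula: total edge length = 12 * s
Total = 12 * 10
Total = 120
120 units


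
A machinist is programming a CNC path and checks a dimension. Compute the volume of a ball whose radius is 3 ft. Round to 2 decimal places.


Shape: sphere
Radius r = 3 ft
Formula: V = (4/3) * pi * r^3
r^3 = 27
(4/3) * 27 = 36
V = 36 * pi
V = 113.1
113.1 ft^3


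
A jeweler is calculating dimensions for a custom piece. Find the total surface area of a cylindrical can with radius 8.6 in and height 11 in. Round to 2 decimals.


Shape: closed cylinder
Radius r = 8.6 in, Height h = 11 in
Formula: SA = 2*pi*r^2 + 2*pi*r*h = 2*pi*r*(r + h)
r + h = 19.6
2 * r * (r + h) = 2 * 8.6 * 19.6 = 337.12
SA = 337.12 * pi
SA = 1059.09
1059.09 in^2


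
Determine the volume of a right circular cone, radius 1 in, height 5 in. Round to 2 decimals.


Shape: cone
Radius r = 1 in, Height h = 5 in
Formula: V = (1/3) * pi * r^2 * h
r^2 = 1
pi * r^2 * h = pi * 1 * 5 = 5 * pi
V = 5 * pi / 3
V = 5.24
5.24 in^3


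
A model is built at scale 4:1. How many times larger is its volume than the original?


Linear scale factor k = 4
Rule: under a linear scaling by k, volumes scale by k^3.
k^3 = 4 * 4 * 4
k^3 = 16 * 4
k^3 = 64
Volume scales by a factor of 64.
64 (dimensionless)


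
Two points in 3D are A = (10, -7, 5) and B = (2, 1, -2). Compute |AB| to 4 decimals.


3D distance between two points
P1 = (10, -7, 5), P2 = (2, 1, -2)
Formula: d = sqrt((x2-x1)^2 + (y2-y1)^2 + (z2-z1)^2)
dx = 2 - 10 = -8
dy = 1 - -7 = 8
dz = -2 - 5 = -7
dx^2 + dy^2 + dz^2 = 64 + 64 + 49 = 177
d = sqrt(177)
d = 13.3041
13.3041 units


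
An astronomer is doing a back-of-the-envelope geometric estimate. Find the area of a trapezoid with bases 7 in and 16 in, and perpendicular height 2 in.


Shape: trapezoid
Parallel sides a = 7 in, b = 16 in; Height h = 2 in
Formula: A = (a + b) * h / 2
a + b = 7 + 16 = 23
A = 23 * 2 / 2
A = 46 / 2
A = 23
23 in^2


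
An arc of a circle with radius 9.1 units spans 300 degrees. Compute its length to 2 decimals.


Shape: circular arc
Radius r = 9.1 units, Angle = 300 degrees
Formula: L = (angle/360) * 2 * pi * r
2 * pi * r = 18.2 * pi
L = (300/360) * 18.2 * pi
L = 15.166667 * pi
L = 47.65
47.65 units


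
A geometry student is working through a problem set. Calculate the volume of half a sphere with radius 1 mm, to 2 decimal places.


Shape: hemisphere (half of a sphere)
Radius r = 1 mm
Formula: V = (1/2) * (4/3) * pi * r^3 = (2/3) * pi * r^3
r^3 = 1
(2/3) * 1 = 0.666667
V = 0.666667 * pi
V = 2.09
2.09 mm^3


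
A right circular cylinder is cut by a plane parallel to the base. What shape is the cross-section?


Solid: right circular cylinder
Cutting plane: parallel to the base
Visualize the intersection of the plane with the solid's surface.
The boundary of the cut region is a circle.
circle


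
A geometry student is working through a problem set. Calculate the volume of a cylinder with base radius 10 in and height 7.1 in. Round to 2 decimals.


Shape: cylinder
Radius r = 10 in, Height h = 7.1 in
Formula: V = pi * r^2 * h
r^2 = 100
V = pi * 100 * 7.1
V = 710 * pi
V = 2230.53
2230.53 in^3


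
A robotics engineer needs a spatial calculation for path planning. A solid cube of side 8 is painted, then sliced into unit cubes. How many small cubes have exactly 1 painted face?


Large cube: 8 x 8 x 8, cut into unit cubes.
n = 8, so n - 2 = 6
Cubes with 1 painted face lie in the interior of each face.
A cube has 6 faces; each contributes (n - 2)^2 = 36 such cubes.
Count = 6 * 36 = 216
216 unit cubes


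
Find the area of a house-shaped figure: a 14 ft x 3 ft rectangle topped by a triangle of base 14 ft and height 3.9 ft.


Composite shape: rectangle + triangle
Rectangle area = 14 * 3 = 42
Triangle area = 0.5 * 14 * 3.9 = 27.3
Total = 42 + 27.3
Total = 69.3
69.3 ft^2


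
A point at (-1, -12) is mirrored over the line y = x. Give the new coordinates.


Transformation: reflection
Original point: (-1, -12)
Rule for reflection over y = x: (x, y) -> (y, x)
Apply: (-1, -12) -> (-12, -1)
(-12, -1)


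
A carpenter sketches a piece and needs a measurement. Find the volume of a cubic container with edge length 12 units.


Shape: cube
Side s = 12 units
Formula: V = s^3
V = 12 * 12 * 12
V = 144 * 12
V = 1728
1728 units^3


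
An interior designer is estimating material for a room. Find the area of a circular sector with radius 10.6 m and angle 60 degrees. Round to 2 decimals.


Shape: circular sector
Radius r = 10.6 m, Angle = 60 degrees
Formula: A = (angle/360) * pi * r^2
r^2 = 112.36
Fraction of circle = 60/360
A = (60/360) * pi * 112.36
A = 18.726667 * pi
A = 58.83
58.83 m^2


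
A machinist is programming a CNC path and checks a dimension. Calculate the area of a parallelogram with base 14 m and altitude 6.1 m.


Shape: parallelogram
Base b = 14 m, Height h = 6.1 m
Formula: A = b * h
A = 14 * 6.1
A = 85.4
85.4 m^2


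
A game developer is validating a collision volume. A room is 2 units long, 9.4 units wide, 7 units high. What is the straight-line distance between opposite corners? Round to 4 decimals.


Shape: rectangular box (space diagonal)
l = 2 units, w = 9.4 units, h = 7 units
Visualize: the diagonal of the base, then a right triangle with that diagonal and the height.
Formula: d = sqrt(l^2 + w^2 + h^2)
l^2 + w^2 + h^2 = 4 + 88.36 + 49 = 141.36
d = sqrt(141.36)
d = 11.8895
11.8895 units


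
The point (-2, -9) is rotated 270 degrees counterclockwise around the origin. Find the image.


Transformation: rotation about the origin
Original point: (-2, -9)
Rule for 270 deg counterclockwise: (x, y) -> (y, -x)
Apply: (-2, -9) -> (-9, 2)
(-9, 2)


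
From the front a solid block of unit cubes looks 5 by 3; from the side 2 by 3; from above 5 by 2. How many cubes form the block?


Orthographic views of a solid rectangular block:
Front view 5 x 3 -> length = 5, height = 3
Side view 2 x 3 -> width = 2, height = 3 (consistent)
Top view 5 x 2 -> confirms length = 5, width = 2
The block is 5 x 2 x 3.
Total unit cubes = 5 * 2 * 3 = 30
30 unit cubes


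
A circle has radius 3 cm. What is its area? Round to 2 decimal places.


Shape: circle
Radius r = 3 cm
Formula: A = pi * r^2
r^2 = 3^2 = 9
A = pi * 9
A = 28.27
28.27 cm^2


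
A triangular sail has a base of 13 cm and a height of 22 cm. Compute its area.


Shape: triangle
Base b = 13 cm, Height h = 22 cm
Formula: A = (1/2) * b * h
A = 0.5 * 13 * 22
A = 0.5 * 286
A = 143
143 cm^2


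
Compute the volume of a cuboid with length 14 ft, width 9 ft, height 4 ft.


Shape: rectangular prism
l = 14 ft, w = 9 ft, h = 4 ft
Formula: V = l * w * h
V = 14 * 9 * 4
V = 126 * 4
V = 504
504 ft^3


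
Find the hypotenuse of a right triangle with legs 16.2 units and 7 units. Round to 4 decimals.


Shape: right triangle
Legs a = 16.2 units, b = 7 units
Formula: c = sqrt(a^2 + b^2)
a^2 = 262.44, b^2 = 49
a^2 + b^2 = 311.44
c = sqrt(311.44)
c = 17.6477
17.6477 units


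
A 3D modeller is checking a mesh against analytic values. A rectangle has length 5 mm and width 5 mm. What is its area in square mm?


Shape: rectangle
Length l = 5 mm, Width w = 5 mm
Formula: A = l * w
A = 5 * 5
A = 25
25 mm^2


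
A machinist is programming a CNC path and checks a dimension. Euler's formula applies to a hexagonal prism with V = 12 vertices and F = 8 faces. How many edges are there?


Polyhedron: hexagonal prism
Euler's formula for convex polyhedra: V - E + F = 2
Given: V = 12 vertices and F = 8 faces
Solve for E:
E = V + F - 2 = 12 + 8 - 2 = 18
18 edges


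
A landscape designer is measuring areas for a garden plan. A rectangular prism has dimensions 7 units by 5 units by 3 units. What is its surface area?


Shape: rectangular prism
l = 7 units, w = 5 units, h = 3 units
Formula: SA = 2(lw + lh + wh)
lw = 35, lh = 21, wh = 15
lw + lh + wh = 71
SA = 2 * 71
SA = 142
142 units^2


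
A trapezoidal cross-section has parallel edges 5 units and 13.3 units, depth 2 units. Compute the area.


Shape: trapezoid
Parallel sides a = 5 units, b = 13.3 units; Height h = 2 units
Formula: A = (a + b) * h / 2
a + b = 5 + 13.3 = 18.3
A = 18.3 * 2 / 2
A = 36.6 / 2
A = 18.3
18.3 units^2


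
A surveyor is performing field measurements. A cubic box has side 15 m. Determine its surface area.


Shape: cube
Side s = 15 m
A cube has 6 square faces.
Formula: SA = 6 * s^2
s^2 = 225
SA = 6 * 225
SA = 1350
1350 m^2


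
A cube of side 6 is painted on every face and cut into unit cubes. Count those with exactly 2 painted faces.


Large cube: 6 x 6 x 6, cut into unit cubes.
n = 6, so n - 2 = 4
Cubes with 2 painted faces lie along the edges, excluding corners.
A cube has 12 edges; each contributes (n - 2) = 4 such cubes.
Count = 12 * 4 = 48
48 unit cubes


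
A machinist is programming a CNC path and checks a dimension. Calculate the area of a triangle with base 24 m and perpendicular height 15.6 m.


Shape: triangle
Base b = 24 m, Height h = 15.6 m
Formula: A = (1/2) * b * h
A = 0.5 * 24 * 15.6
A = 0.5 * 374.4
A = 187.2
187.2 m^2


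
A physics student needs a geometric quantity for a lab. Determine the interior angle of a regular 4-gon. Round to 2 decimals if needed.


Shape: regular square (4 sides)
Formula: interior angle = (n - 2) * 180 / n
(n - 2) = 2
(n - 2) * 180 = 360
angle = 360 / 4
angle = 90
90 degrees


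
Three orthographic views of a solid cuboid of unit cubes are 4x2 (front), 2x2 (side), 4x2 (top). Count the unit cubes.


Orthographic views of a solid rectangular block:
Front view 4 x 2 -> length = 4, height = 2
Side view 2 x 2 -> width = 2, height = 2 (consistent)
Top view 4 x 2 -> confirms length = 4, width = 2
The block is 4 x 2 x 2.
Total unit cubes = 4 * 2 * 2 = 16
16 unit cubes


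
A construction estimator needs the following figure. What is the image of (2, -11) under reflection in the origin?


Transformation: reflection
Original point: (2, -11)
Rule for reflection through the origin: (x, y) -> (-x, -y)
Apply: (2, -11) -> (-2, 11)
(-2, 11)


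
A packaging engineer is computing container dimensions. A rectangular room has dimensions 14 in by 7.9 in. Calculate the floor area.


Shape: rectangle
Length l = 14 in, Width w = 7.9 in
Formula: A = l * w
A = 14 * 7.9
A = 110.6
110.6 in^2


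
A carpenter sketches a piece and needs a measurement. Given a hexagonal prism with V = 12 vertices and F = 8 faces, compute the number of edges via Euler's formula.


Polyhedron: hexagonal prism
Euler's formula for convex polyhedra: V - E + F = 2
Given: V = 12 vertices and F = 8 faces
Solve for E:
E = V + F - 2 = 12 + 8 - 2 = 18
18 edges


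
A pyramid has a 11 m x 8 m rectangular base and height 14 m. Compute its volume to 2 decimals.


Shape: rectangular pyramid
Base: 11 m x 8 m, Height h = 14 m
Formula: V = (1/3) * base_area * h
base_area = 11 * 8 = 88
base_area * h = 88 * 14 = 1232
V = 1232 / 3
V = 410.67
410.67 m^3


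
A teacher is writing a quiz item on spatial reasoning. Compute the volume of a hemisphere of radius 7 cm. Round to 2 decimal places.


Shape: hemisphere (half of a sphere)
Radius r = 7 cm
Formula: V = (1/2) * (4/3) * pi * r^3 = (2/3) * pi * r^3
r^3 = 343
(2/3) * 343 = 228.666667
V = 228.666667 * pi
V = 718.38
718.38 cm^3


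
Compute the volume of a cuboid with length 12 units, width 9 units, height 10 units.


Shape: rectangular prism
l = 12 units, w = 9 units, h = 10 units
Formula: V = l * w * h
V = 12 * 9 * 10
V = 108 * 10
V = 1080
1080 units^3


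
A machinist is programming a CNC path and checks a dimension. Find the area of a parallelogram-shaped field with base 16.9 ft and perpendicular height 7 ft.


Shape: parallelogram
Base b = 16.9 ft, Height h = 7 ft
Formula: A = b * h
A = 16.9 * 7
A = 118.3
118.3 ft^2


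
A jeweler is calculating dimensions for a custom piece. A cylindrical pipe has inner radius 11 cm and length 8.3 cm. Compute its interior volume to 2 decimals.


Shape: cylinder
Radius r = 11 cm, Height h = 8.3 cm
Formula: V = pi * r^2 * h
r^2 = 121
V = pi * 121 * 8.3
V = 1004.3 * pi
V = 3155.1
3155.1 cm^3


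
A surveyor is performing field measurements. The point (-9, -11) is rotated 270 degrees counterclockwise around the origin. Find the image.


Transformation: rotation about the origin
Original point: (-9, -11)
Rule for 270 deg counterclockwise: (x, y) -> (y, -x)
Apply: (-9, -11) -> (-11, 9)
(-11, 9)


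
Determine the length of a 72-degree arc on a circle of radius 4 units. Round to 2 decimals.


Shape: circular arc
Radius r = 4 units, Angle = 72 degrees
Formula: L = (angle/360) * 2 * pi * r
2 * pi * r = 8 * pi
L = (72/360) * 8 * pi
L = 1.6 * pi
L = 5.03
5.03 units


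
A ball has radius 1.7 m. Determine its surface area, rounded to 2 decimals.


Shape: sphere
Radius r = 1.7 m
Formula: SA = 4 * pi * r^2
r^2 = 2.89
SA = 4 * pi * 2.89
SA = 11.56 * pi
SA = 36.32
36.32 m^2


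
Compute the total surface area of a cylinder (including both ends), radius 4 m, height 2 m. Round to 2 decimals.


Shape: closed cylinder
Radius r = 4 m, Height h = 2 m
Formula: SA = 2*pi*r^2 + 2*pi*r*h = 2*pi*r*(r + h)
r + h = 6
2 * r * (r + h) = 2 * 4 * 6 = 48
SA = 48 * pi
SA = 150.8
150.8 m^2


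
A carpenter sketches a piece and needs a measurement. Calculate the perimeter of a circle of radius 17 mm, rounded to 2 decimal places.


Shape: circle
Radius r = 17 mm
Formula: C = 2 * pi * r
C = 2 * pi * 17
C = 34 * pi
C = 106.81
106.81 mm


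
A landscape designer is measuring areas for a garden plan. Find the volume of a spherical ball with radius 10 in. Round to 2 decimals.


Shape: sphere
Radius r = 10 in
Formula: V = (4/3) * pi * r^3
r^3 = 1000
(4/3) * 1000 = 1333.333333
V = 1333.333333 * pi
V = 4188.79
4188.79 in^3


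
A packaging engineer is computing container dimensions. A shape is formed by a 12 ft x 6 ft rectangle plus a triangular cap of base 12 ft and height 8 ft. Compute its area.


Composite shape: rectangle + triangle
Rectangle area = 12 * 6 = 72
Triangle area = 0.5 * 12 * 8 = 48
Total = 72 + 48
Total = 120
120 ft^2


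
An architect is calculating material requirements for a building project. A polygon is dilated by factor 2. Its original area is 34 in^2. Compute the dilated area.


Linear scale factor k = 2
Original area = 34 in^2
Rule: under a linear scaling by k, areas scale by k^2.
k^2 = 2^2 = 4
New area = 34 * 4
New area = 136
136 in^2


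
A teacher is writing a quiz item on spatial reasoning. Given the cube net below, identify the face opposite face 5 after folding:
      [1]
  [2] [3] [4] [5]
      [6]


Net: cross layout. Take square 3 as the base (bottom).
Fold the four squares in the horizontal row up around 3: 2 -> left, 4 -> right, 5 wraps to the top.
Fold 1 and 6 up from 3: 1 -> back, 6 -> front.
Opposite pairs are therefore: (1, 6), (2, 4), (3, 5).
Face 5 is opposite face 3.
face 3


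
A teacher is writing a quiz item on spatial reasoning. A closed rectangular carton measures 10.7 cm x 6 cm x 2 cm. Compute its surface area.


Shape: rectangular prism
l = 10.7 cm, w = 6 cm, h = 2 cm
Formula: SA = 2(lw + lh + wh)
lw = 64.2, lh = 21.4, wh = 12
lw + lh + wh = 97.6
SA = 2 * 97.6
SA = 195.2
195.2 cm^2


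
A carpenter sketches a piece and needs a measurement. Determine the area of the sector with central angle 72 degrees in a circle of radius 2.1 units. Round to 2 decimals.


Shape: circular sector
Radius r = 2.1 units, Angle = 72 degrees
Formula: A = (angle/360) * pi * r^2
r^2 = 4.41
Fraction of circle = 72/360
A = (72/360) * pi * 4.41
A = 0.882 * pi
A = 2.77
2.77 units^2


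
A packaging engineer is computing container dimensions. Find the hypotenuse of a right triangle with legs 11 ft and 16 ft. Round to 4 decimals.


Shape: right triangle
Legs a = 11 ft, b = 16 ft
Formula: c = sqrt(a^2 + b^2)
a^2 = 121, b^2 = 256
a^2 + b^2 = 377
c = sqrt(377)
c = 19.4165
19.4165 ft
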